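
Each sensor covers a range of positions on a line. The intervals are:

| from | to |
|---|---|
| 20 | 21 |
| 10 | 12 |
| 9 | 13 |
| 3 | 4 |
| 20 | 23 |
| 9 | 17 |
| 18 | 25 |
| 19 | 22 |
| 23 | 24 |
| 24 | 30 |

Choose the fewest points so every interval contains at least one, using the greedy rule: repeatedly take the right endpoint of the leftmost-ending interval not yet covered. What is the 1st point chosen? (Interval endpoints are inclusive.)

Sort by right endpoint; whenever an interval is uncovered, place a point at its right end.
By right end: [3,4]  [10,12]  [9,13]  [9,17]  [20,21]  [19,22]  [20,23]  [23,24]  [18,25]  [24,30]
[3,4] uncovered → point at 4; [10,12] uncovered → point at 12; [20,21] uncovered → point at 21; [23,24] uncovered → point at 24.
Points: 4, 12, 21, 24 (4 total).

4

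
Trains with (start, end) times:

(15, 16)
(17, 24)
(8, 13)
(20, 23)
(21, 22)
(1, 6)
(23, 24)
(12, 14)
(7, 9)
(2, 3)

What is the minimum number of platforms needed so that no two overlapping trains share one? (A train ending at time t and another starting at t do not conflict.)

starts: [1, 2, 7, 8, 12, 15, 17, 20, 21, 23]
ends:   [3, 6, 9, 13, 14, 16, 22, 23, 24, 24]
s1→1 s2→2 e3→1 e6→0 s7→1 s8→2 e9→1 s12→2 e13→1 e14→0 s15→1 e16→0 s17→1 s20→2 s21→3  — peak 3.

3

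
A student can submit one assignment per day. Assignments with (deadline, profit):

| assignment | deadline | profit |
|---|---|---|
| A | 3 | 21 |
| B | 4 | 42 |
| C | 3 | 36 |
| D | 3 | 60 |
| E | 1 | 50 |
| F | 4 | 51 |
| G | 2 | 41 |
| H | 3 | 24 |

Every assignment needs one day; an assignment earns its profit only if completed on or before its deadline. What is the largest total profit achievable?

203

Sort by profit descending; place each in the latest free slot ≤ its deadline.
Profit order: D=60 F=51 E=50 B=42 G=41 C=36 H=24 A=21
Assign: D→slot 3, F→slot 4, E→slot 1, B→slot 2, G skipped, C skipped, H skipped, A skipped.
Slots: [1:E] [2:B] [3:D] [4:F]
Profit = 50 + 42 + 60 + 51 = 203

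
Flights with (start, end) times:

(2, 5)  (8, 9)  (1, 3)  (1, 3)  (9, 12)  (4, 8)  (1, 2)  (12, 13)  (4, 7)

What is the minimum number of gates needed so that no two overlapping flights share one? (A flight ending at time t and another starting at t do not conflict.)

3

starts: [1, 1, 1, 2, 4, 4, 8, 9, 12]
ends:   [2, 3, 3, 5, 7, 8, 9, 12, 13]
s1→1 s1→2 s1→3  — peak 3.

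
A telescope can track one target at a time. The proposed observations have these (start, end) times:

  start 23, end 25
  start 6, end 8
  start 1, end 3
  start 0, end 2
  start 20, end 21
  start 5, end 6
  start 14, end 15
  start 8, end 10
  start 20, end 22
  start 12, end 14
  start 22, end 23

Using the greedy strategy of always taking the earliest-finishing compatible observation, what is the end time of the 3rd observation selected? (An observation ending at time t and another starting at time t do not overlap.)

8

Sorted by end: (0,2)  (1,3)  (5,6)  (6,8)  (8,10)  (12,14)  (14,15)  (20,21)  (20,22)  (22,23)  (23,25)
take (0,2); take (5,6); take (6,8); take (8,10); take (12,14); take (14,15); take (20,21); take (22,23); take (23,25).
Selected: (0,2) (5,6) (6,8) (8,10) (12,14) (14,15) (20,21) (22,23) (23,25)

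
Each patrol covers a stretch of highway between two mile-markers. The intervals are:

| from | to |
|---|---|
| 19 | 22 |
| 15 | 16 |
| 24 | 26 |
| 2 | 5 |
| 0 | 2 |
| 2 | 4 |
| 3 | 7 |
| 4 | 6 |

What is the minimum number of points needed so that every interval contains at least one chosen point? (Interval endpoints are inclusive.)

Process intervals by earliest right end; each time one isn't hit yet, stab at its right endpoint.
Sorted: [0,2] [2,4] [2,5] [4,6] [3,7] [15,16] [19,22] [24,26]
{[0,2],[2,4],[2,5]} hit by 2; {[4,6],[3,7]} hit by 6; {[15,16]} hit by 16; {[19,22]} hit by 22; {[24,26]} hit by 26.
Points: 2, 6, 16, 22, 26 (5 total).

5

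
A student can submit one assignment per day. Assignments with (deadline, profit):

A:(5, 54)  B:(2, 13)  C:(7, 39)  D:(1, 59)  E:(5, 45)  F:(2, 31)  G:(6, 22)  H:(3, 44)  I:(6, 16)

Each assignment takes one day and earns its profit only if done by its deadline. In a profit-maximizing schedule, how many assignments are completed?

7

Profit order: D=59 A=54 E=45 H=44 C=39 F=31 G=22 I=16 B=13
Assign: D→slot 1, A→slot 5, E→slot 4, H→slot 3, C→slot 7, F→slot 2, G→slot 6, I skipped, B skipped.
Slots: [1:D] [2:F] [3:H] [4:E] [5:A] [6:G] [7:C]
7 of 9 scheduled.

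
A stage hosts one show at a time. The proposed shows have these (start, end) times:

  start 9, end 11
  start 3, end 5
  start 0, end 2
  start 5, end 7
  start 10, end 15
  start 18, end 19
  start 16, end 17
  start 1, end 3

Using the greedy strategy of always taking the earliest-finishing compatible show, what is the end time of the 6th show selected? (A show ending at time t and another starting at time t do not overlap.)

19

By end time: (0,2), (1,3), (3,5), (5,7), (9,11), (10,15), (16,17), (18,19).
Pick (0,2); next start ≥ 2 → (3,5); next start ≥ 5 → (5,7); next start ≥ 7 → (9,11); next start ≥ 11 → (16,17); next start ≥ 17 → (18,19).
Selected: (0,2) (3,5) (5,7) (9,11) (16,17) (18,19)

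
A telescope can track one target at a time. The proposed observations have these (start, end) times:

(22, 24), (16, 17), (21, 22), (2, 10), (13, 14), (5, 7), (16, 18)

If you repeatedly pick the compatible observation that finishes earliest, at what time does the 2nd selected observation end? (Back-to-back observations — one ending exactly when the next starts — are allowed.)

Order by finish time; keep every interval that doesn't clash with the previous kept one.
Sorted by end: (5,7)  (2,10)  (13,14)  (16,17)  (16,18)  (21,22)  (22,24)
take (5,7); take (13,14); take (16,17); take (21,22); take (22,24).
Selected: (5,7) (13,14) (16,17) (21,22) (22,24)

14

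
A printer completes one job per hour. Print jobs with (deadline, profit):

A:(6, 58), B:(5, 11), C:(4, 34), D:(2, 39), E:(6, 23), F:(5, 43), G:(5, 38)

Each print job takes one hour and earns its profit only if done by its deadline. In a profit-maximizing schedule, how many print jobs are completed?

Profit order: A=58 F=43 D=39 G=38 C=34 E=23 B=11
Assign: A→slot 6, F→slot 5, D→slot 2, G→slot 4, C→slot 3, E→slot 1, B skipped.
Slots: [1:E] [2:D] [3:C] [4:G] [5:F] [6:A]
6 of 7 scheduled.

6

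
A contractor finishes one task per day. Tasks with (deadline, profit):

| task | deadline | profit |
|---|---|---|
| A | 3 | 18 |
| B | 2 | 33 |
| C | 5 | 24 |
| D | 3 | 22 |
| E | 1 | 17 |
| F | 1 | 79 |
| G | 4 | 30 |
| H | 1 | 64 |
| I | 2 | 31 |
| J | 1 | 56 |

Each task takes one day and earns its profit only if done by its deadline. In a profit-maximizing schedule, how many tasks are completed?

5

Profit order: F=79 H=64 J=56 B=33 I=31 G=30 C=24 D=22 A=18 E=17
Assign: F→slot 1, H skipped, J skipped, B→slot 2, I skipped, G→slot 4, C→slot 5, D→slot 3, A skipped, E skipped.
Slots: [1:F] [2:B] [3:D] [4:G] [5:C]
5 of 10 scheduled.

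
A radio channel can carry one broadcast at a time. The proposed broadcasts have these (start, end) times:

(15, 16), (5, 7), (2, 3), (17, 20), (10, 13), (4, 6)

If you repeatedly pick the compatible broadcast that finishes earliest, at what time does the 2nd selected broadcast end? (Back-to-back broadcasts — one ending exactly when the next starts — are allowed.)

Sorted by end: (2,3)  (4,6)  (5,7)  (10,13)  (15,16)  (17,20)
take (2,3); take (4,6); skip (5,7); take (10,13); take (15,16); take (17,20).
Selected: (2,3) (4,6) (10,13) (15,16) (17,20)

6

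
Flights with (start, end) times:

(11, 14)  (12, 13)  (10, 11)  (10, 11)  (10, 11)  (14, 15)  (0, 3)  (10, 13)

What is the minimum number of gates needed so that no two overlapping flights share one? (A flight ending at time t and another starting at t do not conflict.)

4

Events (time:±→running): 0:+→1 3:-→0 10:+→1 10:+→2 10:+→3 10:+→4 … peak 4.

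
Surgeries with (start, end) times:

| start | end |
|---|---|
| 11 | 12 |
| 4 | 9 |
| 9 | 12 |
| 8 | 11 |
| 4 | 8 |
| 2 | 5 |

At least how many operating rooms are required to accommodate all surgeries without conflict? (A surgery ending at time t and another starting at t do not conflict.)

Count concurrent intervals with a sweep; the peak is the room count.
starts: [2, 4, 4, 8, 9, 11]
ends:   [5, 8, 9, 11, 12, 12]
s2→1 s4→2 s4→3  — peak 3.

3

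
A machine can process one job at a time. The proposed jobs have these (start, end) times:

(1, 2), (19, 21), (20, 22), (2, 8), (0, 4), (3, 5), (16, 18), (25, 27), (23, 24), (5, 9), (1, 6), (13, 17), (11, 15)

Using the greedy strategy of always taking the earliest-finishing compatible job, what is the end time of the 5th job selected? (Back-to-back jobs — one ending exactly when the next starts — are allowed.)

18

Greedy by earliest finish: after sorting by end time, pick each interval compatible with the last pick.
Sorted by end: (1,2)  (0,4)  (3,5)  (1,6)  (2,8)  (5,9)  (11,15)  (13,17)  (16,18)  (19,21)  (20,22)  (23,24)  (25,27)
take (1,2); take (3,5); skip (1,6); skip (2,8); take (5,9); take (11,15); skip (13,17); take (16,18); take (19,21); skip (20,22); take (23,24); take (25,27).
Selected: (1,2) (3,5) (5,9) (11,15) (16,18) (19,21) (23,24) (25,27)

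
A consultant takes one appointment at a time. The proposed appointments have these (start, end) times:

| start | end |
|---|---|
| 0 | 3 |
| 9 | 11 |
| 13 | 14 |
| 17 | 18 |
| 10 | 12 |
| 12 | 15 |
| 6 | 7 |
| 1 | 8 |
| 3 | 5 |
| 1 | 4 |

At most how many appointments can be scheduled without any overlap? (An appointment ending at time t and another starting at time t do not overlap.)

6

By end time: (0,3), (1,4), (3,5), (6,7), (1,8), (9,11), (10,12), (13,14), (12,15), (17,18).
Pick (0,3); next start ≥ 3 → (3,5); next start ≥ 5 → (6,7); next start ≥ 7 → (9,11); next start ≥ 11 → (13,14); next start ≥ 14 → (17,18).
Selected 6 appointments.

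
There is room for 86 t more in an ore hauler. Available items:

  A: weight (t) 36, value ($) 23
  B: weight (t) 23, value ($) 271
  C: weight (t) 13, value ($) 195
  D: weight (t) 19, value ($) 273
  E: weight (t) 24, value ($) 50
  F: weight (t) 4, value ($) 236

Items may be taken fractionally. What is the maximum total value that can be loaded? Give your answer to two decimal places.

1026.92

Ratios (sorted): F 59.00, C 15.00, D 14.37, B 11.78, E 2.08, A 0.64
take F (4 @ 236); take C (13 @ 195); take D (19 @ 273); take B (23 @ 271); take E (24 @ 50); take 3/36 of A → 1.92. Capacity used 86/86.
Total value = 1026.92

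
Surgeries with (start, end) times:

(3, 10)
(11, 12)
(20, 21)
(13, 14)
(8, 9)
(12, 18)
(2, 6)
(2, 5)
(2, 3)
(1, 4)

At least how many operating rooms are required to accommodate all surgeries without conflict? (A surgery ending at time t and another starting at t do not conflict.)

starts: [1, 2, 2, 2, 3, 8, 11, 12, 13, 20]
ends:   [3, 4, 5, 6, 9, 10, 12, 14, 18, 21]
s1→1 s2→2 s2→3 s2→4  — peak 4.

4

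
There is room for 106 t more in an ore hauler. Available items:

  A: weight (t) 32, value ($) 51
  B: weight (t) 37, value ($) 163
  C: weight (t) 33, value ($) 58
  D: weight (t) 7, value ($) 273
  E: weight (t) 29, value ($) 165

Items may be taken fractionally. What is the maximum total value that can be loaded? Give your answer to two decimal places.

Sort by value per unit weight and fill in that order.
Order: D (273/7=39.00) > E (165/29=5.69) > B (163/37=4.41) > C (58/33=1.76) > A (51/32=1.59)
Fill: take D (7 @ 273) → take E (29 @ 165) → take B (37 @ 163) → take C (33 @ 58); 106/106 used.
Total value = 659.00

659.00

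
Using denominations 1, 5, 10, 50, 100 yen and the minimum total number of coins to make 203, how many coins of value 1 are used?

3

Use the largest denomination that fits, subtract, and repeat.
203 − 2×100→3 − 3×1→0
Count of 1: 3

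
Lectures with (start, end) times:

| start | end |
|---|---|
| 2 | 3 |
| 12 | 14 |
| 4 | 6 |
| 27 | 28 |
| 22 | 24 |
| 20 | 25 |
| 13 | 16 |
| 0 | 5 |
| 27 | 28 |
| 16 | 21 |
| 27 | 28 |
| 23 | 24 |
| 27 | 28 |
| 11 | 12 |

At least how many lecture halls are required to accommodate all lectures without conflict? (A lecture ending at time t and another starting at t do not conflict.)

Events (time:±→running): 0:+→1 2:+→2 3:-→1 4:+→2 5:-→1 6:-→0 11:+→1 12:-→0 12:+→1 13:+→2 14:-→1 16:-→0 16:+→1 20:+→2 21:-→1 22:+→2 23:+→3 24:-→2 24:-→1 25:-→0 27:+→1 27:+→2 27:+→3 27:+→4 … peak 4.

4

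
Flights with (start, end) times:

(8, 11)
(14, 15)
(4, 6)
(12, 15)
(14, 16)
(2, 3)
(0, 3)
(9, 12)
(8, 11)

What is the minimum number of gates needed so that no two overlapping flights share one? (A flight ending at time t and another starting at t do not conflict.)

Count concurrent intervals with a sweep; the peak is the room count.
Events (time:±→running): 0:+→1 2:+→2 3:-→1 3:-→0 4:+→1 6:-→0 8:+→1 8:+→2 9:+→3 … peak 3.

3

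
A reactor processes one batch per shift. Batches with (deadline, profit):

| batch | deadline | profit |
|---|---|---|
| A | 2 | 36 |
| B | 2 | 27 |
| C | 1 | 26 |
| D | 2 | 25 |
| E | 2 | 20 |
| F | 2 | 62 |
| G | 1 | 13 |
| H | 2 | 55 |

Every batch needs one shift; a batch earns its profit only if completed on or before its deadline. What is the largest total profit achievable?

By profit: F(d2,62), H(d2,55), A(d2,36), B(d2,27), C(d1,26), D(d2,25), E(d2,20), G(d1,13)
F→slot 2; H→slot 1; A skipped; B skipped; C skipped; D skipped; E skipped; G skipped.
Profit = 55 + 62 = 117

117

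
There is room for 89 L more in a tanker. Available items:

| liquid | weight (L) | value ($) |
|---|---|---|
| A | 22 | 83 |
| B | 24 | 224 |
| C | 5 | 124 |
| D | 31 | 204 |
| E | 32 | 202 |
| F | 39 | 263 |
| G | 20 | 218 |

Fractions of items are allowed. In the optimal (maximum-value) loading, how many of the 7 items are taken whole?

Greedy by value/weight ratio, highest first.
Ratios (sorted): C 24.80, G 10.90, B 9.33, F 6.74, D 6.58, E 6.31, A 3.77
take C (5 @ 124); take G (20 @ 218); take B (24 @ 224); take F (39 @ 263); take 1/31 of D → 6.58. Capacity used 89/89.
4 item(s) taken whole; one partial (take 1/31 of D).

4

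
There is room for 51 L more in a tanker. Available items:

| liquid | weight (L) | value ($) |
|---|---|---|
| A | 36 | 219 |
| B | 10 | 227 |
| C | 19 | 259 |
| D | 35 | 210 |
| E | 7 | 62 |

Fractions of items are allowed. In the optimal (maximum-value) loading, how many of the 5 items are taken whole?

Sort by value per unit weight and fill in that order.
Order: B (227/10=22.70) > C (259/19=13.63) > E (62/7=8.86) > A (219/36=6.08) > D (210/35=6.00)
Fill: take B (10 @ 227) → take C (19 @ 259) → take E (7 @ 62) → take 15/36 of A → 91.25; 51/51 used.
3 item(s) taken whole; one partial (take 15/36 of A).

3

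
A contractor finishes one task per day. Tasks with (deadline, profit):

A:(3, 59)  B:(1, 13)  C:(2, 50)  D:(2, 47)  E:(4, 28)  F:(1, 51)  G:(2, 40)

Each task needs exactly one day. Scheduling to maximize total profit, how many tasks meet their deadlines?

4

By profit: A(d3,59), F(d1,51), C(d2,50), D(d2,47), G(d2,40), E(d4,28), B(d1,13)
A→slot 3; F→slot 1; C→slot 2; D skipped; G skipped; E→slot 4; B skipped.
4 of 7 scheduled.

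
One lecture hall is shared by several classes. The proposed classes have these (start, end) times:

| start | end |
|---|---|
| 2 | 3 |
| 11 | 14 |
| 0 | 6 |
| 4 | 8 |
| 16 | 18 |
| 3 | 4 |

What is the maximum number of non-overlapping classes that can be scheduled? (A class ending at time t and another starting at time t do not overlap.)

5

Sort by end time and greedily take each interval whose start is ≥ the last chosen end.
Sorted by end: (2,3)  (3,4)  (0,6)  (4,8)  (11,14)  (16,18)
take (2,3); take (3,4); skip (0,6); take (4,8); take (11,14); take (16,18).
Selected 5 classes.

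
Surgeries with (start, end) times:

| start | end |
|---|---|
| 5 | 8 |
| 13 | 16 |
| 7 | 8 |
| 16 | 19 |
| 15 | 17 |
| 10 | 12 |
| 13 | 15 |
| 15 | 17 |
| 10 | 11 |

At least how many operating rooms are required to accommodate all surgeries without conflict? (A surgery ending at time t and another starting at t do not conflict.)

Count concurrent intervals with a sweep; the peak is the room count.
Events (time:±→running): 5:+→1 7:+→2 8:-→1 8:-→0 10:+→1 10:+→2 11:-→1 12:-→0 13:+→1 13:+→2 15:-→1 15:+→2 15:+→3 … peak 3.

3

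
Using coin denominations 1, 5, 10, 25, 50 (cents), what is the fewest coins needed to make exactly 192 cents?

192 = 3×50 + 1×25 + 1×10 + 1×5 + 2×1
Total coins = 3 + 1 + 1 + 1 + 2 = 8

8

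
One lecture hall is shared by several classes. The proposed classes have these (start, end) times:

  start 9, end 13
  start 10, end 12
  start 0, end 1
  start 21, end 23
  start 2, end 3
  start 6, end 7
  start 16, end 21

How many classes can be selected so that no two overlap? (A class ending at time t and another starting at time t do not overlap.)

6

By end time: (0,1), (2,3), (6,7), (10,12), (9,13), (16,21), (21,23).
Pick (0,1); next start ≥ 1 → (2,3); next start ≥ 3 → (6,7); next start ≥ 7 → (10,12); next start ≥ 12 → (16,21); next start ≥ 21 → (21,23).
Selected 6 classes.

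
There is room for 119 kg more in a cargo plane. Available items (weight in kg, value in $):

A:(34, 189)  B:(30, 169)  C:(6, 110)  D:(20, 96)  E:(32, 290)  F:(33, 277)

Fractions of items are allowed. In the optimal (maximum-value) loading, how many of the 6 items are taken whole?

4

Ratios (sorted): C 18.33, E 9.06, F 8.39, B 5.63, A 5.56, D 4.80
take C (6 @ 110); take E (32 @ 290); take F (33 @ 277); take B (30 @ 169); take 18/34 of A → 100.06. Capacity used 119/119.
4 item(s) taken whole; one partial (take 18/34 of A).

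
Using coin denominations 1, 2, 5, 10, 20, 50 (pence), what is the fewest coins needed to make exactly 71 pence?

3

71 = 1×50 + 1×20 + 1×1
Total coins = 1 + 1 + 1 = 3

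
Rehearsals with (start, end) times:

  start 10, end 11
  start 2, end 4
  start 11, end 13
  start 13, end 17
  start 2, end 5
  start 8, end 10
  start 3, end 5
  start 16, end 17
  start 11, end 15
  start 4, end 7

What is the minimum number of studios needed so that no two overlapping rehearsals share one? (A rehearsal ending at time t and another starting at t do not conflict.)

Count concurrent intervals with a sweep; the peak is the room count.
starts: [2, 2, 3, 4, 8, 10, 11, 11, 13, 16]
ends:   [4, 5, 5, 7, 10, 11, 13, 15, 17, 17]
s2→1 s2→2 s3→3  — peak 3.

3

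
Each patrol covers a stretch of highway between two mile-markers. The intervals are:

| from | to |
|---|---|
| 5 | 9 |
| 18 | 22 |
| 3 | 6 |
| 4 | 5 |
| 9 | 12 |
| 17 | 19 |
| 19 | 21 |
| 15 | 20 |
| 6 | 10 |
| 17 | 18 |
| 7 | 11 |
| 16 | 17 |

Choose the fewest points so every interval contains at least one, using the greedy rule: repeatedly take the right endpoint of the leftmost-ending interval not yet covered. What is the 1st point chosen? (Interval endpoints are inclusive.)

Process intervals by earliest right end; each time one isn't hit yet, stab at its right endpoint.
By right end: [4,5]  [3,6]  [5,9]  [6,10]  [7,11]  [9,12]  [16,17]  [17,18]  [17,19]  [15,20]  [19,21]  [18,22]
[4,5] uncovered → point at 5; [6,10] uncovered → point at 10; [16,17] uncovered → point at 17; [19,21] uncovered → point at 21.
Points: 5, 10, 17, 21 (4 total).

5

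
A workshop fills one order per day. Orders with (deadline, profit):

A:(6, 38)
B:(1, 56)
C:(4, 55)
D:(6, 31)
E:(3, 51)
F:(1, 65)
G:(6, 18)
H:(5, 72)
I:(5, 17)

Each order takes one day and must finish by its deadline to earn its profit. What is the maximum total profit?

Profit order: H=72 F=65 B=56 C=55 E=51 A=38 D=31 G=18 I=17
Assign: H→slot 5, F→slot 1, B skipped, C→slot 4, E→slot 3, A→slot 6, D→slot 2, G skipped, I skipped.
Slots: [1:F] [2:D] [3:E] [4:C] [5:H] [6:A]
Profit = 65 + 31 + 51 + 55 + 72 + 38 = 312

312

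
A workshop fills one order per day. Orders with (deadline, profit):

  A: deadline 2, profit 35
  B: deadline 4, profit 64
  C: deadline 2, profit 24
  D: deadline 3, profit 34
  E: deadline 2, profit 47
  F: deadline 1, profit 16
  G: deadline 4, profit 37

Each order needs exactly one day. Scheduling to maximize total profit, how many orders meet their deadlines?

4

By profit: B(d4,64), E(d2,47), G(d4,37), A(d2,35), D(d3,34), C(d2,24), F(d1,16)
B→slot 4; E→slot 2; G→slot 3; A→slot 1; D skipped; C skipped; F skipped.
4 of 7 scheduled.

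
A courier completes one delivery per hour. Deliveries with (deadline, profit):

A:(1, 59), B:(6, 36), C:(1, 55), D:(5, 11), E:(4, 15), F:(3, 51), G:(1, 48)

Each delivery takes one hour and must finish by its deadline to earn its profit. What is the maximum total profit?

Take jobs in profit order; each goes to the latest open slot no later than its deadline.
Profit order: A=59 C=55 F=51 G=48 B=36 E=15 D=11
Assign: A→slot 1, C skipped, F→slot 3, G skipped, B→slot 6, E→slot 4, D→slot 5.
Slots: [1:A] [3:F] [4:E] [5:D] [6:B]
Profit = 59 + 51 + 15 + 11 + 36 = 172

172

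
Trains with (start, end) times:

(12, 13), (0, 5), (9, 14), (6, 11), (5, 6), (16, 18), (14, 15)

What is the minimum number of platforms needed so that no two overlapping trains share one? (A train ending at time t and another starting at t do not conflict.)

Count concurrent intervals with a sweep; the peak is the room count.
starts: [0, 5, 6, 9, 12, 14, 16]
ends:   [5, 6, 11, 13, 14, 15, 18]
s0→1 e5→0 s5→1 e6→0 s6→1 s9→2  — peak 2.

2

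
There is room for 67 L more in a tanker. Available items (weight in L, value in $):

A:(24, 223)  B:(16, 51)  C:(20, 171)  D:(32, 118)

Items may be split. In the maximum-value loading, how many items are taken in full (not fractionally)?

Greedy by value/weight ratio, highest first.
Order: A (223/24=9.29) > C (171/20=8.55) > D (118/32=3.69) > B (51/16=3.19)
Fill: take A (24 @ 223) → take C (20 @ 171) → take 23/32 of D → 84.81; 67/67 used.
2 item(s) taken whole; one partial (take 23/32 of D).

2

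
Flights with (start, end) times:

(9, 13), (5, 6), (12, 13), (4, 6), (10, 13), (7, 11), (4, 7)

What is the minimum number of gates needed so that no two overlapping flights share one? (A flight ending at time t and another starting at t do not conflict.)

3

The answer is the maximum number of intervals overlapping at any instant.
Events (time:±→running): 4:+→1 4:+→2 5:+→3 … peak 3.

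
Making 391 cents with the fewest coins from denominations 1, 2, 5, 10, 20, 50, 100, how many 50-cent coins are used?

1

Use the largest denomination that fits, subtract, and repeat.
391 = 3×100 + 1×50 + 2×20 + 1×1
Count of 50: 1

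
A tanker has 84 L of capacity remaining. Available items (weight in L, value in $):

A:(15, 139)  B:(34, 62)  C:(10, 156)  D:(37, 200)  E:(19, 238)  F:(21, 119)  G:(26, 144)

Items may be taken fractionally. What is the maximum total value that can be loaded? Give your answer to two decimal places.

757.23

Greedy by value/weight ratio, highest first.
Ratios (sorted): C 15.60, E 12.53, A 9.27, F 5.67, G 5.54, D 5.41, B 1.82
take C (10 @ 156); take E (19 @ 238); take A (15 @ 139); take F (21 @ 119); take 19/26 of G → 105.23. Capacity used 84/84.
Total value = 757.23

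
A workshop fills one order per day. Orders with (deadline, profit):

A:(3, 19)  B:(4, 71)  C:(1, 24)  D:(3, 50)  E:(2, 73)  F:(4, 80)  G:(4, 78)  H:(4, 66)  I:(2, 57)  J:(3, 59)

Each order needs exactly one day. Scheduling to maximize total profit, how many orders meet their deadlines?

Profit order: F=80 G=78 E=73 B=71 H=66 J=59 I=57 D=50 C=24 A=19
Assign: F→slot 4, G→slot 3, E→slot 2, B→slot 1, H skipped, J skipped, I skipped, D skipped, C skipped, A skipped.
Slots: [1:B] [2:E] [3:G] [4:F]
4 of 10 scheduled.

4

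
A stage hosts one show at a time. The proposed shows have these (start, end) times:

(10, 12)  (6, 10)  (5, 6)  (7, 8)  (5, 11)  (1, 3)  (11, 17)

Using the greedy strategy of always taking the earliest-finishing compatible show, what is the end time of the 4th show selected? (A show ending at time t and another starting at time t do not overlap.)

12

Sorted by end: (1,3)  (5,6)  (7,8)  (6,10)  (5,11)  (10,12)  (11,17)
take (1,3); take (5,6); take (7,8); take (10,12).
Selected: (1,3) (5,6) (7,8) (10,12)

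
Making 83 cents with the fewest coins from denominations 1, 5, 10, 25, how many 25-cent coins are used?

3

83 − 3×25→8 − 1×5→3 − 3×1→0
Count of 25: 3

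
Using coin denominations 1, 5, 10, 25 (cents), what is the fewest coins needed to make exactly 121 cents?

7

Use the largest denomination that fits, subtract, and repeat.
121 − 4×25→21 − 2×10→1 − 1×1→0
Total coins = 4 + 2 + 1 = 7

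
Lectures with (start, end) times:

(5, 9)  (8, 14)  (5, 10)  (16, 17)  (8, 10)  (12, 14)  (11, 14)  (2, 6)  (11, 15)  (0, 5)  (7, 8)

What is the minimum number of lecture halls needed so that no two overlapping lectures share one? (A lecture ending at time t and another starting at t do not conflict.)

4

The answer is the maximum number of intervals overlapping at any instant.
starts: [0, 2, 5, 5, 7, 8, 8, 11, 11, 12, 16]
ends:   [5, 6, 8, 9, 10, 10, 14, 14, 14, 15, 17]
s0→1 s2→2 e5→1 s5→2 s5→3 e6→2 s7→3 e8→2 s8→3 s8→4  — peak 4.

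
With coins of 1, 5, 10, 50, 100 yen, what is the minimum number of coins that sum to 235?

6

Use the largest denomination that fits, subtract, and repeat.
235 − 2×100→35 − 3×10→5 − 1×5→0
Total coins = 2 + 3 + 1 = 6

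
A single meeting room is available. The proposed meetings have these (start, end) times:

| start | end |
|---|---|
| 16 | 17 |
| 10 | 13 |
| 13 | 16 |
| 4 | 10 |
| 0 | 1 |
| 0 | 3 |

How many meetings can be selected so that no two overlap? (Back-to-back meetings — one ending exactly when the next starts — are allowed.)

Greedy by earliest finish: after sorting by end time, pick each interval compatible with the last pick.
Sorted by end: (0,1)  (0,3)  (4,10)  (10,13)  (13,16)  (16,17)
take (0,1); skip (0,3); take (4,10); take (10,13); take (13,16); take (16,17).
Selected 5 meetings.

5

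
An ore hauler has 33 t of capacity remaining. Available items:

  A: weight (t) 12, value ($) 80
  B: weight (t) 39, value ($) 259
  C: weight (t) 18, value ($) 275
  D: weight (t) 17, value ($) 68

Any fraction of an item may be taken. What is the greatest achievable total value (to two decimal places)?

Ratios (sorted): C 15.28, A 6.67, B 6.64, D 4.00
take C (18 @ 275); take A (12 @ 80); take 3/39 of B → 19.92. Capacity used 33/33.
Total value = 374.92

374.92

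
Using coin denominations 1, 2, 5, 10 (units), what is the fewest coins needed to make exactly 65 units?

65 − 6×10→5 − 1×5→0
Total coins = 6 + 1 = 7

7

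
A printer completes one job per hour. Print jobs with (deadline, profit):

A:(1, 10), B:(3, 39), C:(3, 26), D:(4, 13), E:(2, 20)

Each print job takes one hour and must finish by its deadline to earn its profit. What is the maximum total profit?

Take jobs in profit order; each goes to the latest open slot no later than its deadline.
By profit: B(d3,39), C(d3,26), E(d2,20), D(d4,13), A(d1,10)
B→slot 3; C→slot 2; E→slot 1; D→slot 4; A skipped.
Profit = 20 + 26 + 39 + 13 = 98

98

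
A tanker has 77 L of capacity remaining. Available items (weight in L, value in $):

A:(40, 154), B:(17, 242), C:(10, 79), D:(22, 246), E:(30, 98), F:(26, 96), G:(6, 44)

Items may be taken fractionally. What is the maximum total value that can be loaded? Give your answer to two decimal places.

Order: B (242/17=14.24) > D (246/22=11.18) > C (79/10=7.90) > G (44/6=7.33) > A (154/40=3.85) > F (96/26=3.69) > E (98/30=3.27)
Fill: take B (17 @ 242) → take D (22 @ 246) → take C (10 @ 79) → take G (6 @ 44) → take 22/40 of A → 84.70; 77/77 used.
Total value = 695.70

695.70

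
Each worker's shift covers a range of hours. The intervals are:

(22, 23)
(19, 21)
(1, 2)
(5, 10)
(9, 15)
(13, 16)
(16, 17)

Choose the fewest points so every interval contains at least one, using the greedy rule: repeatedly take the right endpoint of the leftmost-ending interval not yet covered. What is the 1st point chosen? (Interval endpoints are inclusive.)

2

Sort by right endpoint; whenever an interval is uncovered, place a point at its right end.
By right end: [1,2]  [5,10]  [9,15]  [13,16]  [16,17]  [19,21]  [22,23]
[1,2] uncovered → point at 2; [5,10] uncovered → point at 10; [13,16] uncovered → point at 16; [19,21] uncovered → point at 21; [22,23] uncovered → point at 23.
Points: 2, 10, 16, 21, 23 (5 total).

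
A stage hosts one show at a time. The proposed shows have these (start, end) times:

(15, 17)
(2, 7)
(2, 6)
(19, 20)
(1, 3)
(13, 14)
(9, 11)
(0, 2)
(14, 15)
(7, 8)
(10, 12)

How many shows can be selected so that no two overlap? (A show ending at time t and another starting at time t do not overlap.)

8

By end time: (0,2), (1,3), (2,6), (2,7), (7,8), (9,11), (10,12), (13,14), (14,15), (15,17), (19,20).
Pick (0,2); next start ≥ 2 → (2,6); next start ≥ 6 → (7,8); next start ≥ 8 → (9,11); next start ≥ 11 → (13,14); next start ≥ 14 → (14,15); next start ≥ 15 → (15,17); next start ≥ 17 → (19,20).
Selected 8 shows.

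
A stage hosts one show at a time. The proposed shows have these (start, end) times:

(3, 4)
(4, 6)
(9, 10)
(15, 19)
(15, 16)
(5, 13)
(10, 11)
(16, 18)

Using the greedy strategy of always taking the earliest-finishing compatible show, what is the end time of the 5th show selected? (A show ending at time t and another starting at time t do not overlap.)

Sorted by end: (3,4)  (4,6)  (9,10)  (10,11)  (5,13)  (15,16)  (16,18)  (15,19)
take (3,4); take (4,6); take (9,10); take (10,11); take (15,16); take (16,18); skip (15,19).
Selected: (3,4) (4,6) (9,10) (10,11) (15,16) (16,18)

16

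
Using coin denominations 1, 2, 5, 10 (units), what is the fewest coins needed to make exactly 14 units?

3

Use the largest denomination that fits, subtract, and repeat.
14 = 1×10 + 2×2
Total coins = 1 + 2 = 3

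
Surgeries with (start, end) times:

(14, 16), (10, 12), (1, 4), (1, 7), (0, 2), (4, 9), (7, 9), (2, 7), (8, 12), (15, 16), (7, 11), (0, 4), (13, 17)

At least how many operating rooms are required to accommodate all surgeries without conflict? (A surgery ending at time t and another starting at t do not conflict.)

The answer is the maximum number of intervals overlapping at any instant.
Events (time:±→running): 0:+→1 0:+→2 1:+→3 1:+→4 … peak 4.

4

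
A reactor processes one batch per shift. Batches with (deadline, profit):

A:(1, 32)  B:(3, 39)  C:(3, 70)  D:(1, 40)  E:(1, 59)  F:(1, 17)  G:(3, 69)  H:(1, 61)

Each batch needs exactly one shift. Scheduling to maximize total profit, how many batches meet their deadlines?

Sort by profit descending; place each in the latest free slot ≤ its deadline.
Profit order: C=70 G=69 H=61 E=59 D=40 B=39 A=32 F=17
Assign: C→slot 3, G→slot 2, H→slot 1, E skipped, D skipped, B skipped, A skipped, F skipped.
Slots: [1:H] [2:G] [3:C]
3 of 8 scheduled.

3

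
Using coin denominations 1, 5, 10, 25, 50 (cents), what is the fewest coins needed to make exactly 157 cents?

6

157 − 3×50→7 − 1×5→2 − 2×1→0
Total coins = 3 + 1 + 2 = 6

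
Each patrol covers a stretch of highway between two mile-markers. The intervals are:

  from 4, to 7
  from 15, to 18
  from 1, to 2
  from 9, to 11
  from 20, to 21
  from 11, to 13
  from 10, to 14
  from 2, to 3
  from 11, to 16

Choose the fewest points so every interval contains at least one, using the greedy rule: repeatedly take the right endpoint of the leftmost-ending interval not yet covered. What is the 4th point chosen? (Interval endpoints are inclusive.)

18

Sort by right endpoint; whenever an interval is uncovered, place a point at its right end.
By right end: [1,2]  [2,3]  [4,7]  [9,11]  [11,13]  [10,14]  [11,16]  [15,18]  [20,21]
[1,2] uncovered → point at 2; [4,7] uncovered → point at 7; [9,11] uncovered → point at 11; [15,18] uncovered → point at 18; [20,21] uncovered → point at 21.
Points: 2, 7, 11, 18, 21 (5 total).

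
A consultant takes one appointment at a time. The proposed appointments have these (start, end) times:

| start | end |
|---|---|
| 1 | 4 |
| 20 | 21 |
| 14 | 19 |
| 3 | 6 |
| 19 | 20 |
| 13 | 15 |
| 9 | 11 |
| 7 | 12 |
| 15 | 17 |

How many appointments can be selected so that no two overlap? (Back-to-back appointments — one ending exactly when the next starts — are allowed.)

6

Sorted by end: (1,4)  (3,6)  (9,11)  (7,12)  (13,15)  (15,17)  (14,19)  (19,20)  (20,21)
take (1,4); take (9,11); take (13,15); take (15,17); take (19,20); take (20,21).
Selected 6 appointments.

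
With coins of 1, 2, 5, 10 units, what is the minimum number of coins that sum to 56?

7

Greedy: take as many of the largest coin as possible, then repeat with the remainder.
56 − 5×10→6 − 1×5→1 − 1×1→0
Total coins = 5 + 1 + 1 = 7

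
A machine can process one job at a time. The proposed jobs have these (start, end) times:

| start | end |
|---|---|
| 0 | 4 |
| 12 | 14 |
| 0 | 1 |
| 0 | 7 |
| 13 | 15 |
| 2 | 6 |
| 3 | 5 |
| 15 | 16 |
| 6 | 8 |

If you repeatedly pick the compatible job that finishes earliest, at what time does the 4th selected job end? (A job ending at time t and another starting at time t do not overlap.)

14

Order by finish time; keep every interval that doesn't clash with the previous kept one.
By end time: (0,1), (0,4), (3,5), (2,6), (0,7), (6,8), (12,14), (13,15), (15,16).
Pick (0,1); next start ≥ 1 → (3,5); next start ≥ 5 → (6,8); next start ≥ 8 → (12,14); next start ≥ 14 → (15,16).
Selected: (0,1) (3,5) (6,8) (12,14) (15,16)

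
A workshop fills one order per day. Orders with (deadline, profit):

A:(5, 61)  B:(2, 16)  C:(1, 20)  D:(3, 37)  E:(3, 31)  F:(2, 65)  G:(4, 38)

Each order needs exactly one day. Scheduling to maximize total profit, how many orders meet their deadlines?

Sort by profit descending; place each in the latest free slot ≤ its deadline.
By profit: F(d2,65), A(d5,61), G(d4,38), D(d3,37), E(d3,31), C(d1,20), B(d2,16)
F→slot 2; A→slot 5; G→slot 4; D→slot 3; E→slot 1; C skipped; B skipped.
5 of 7 scheduled.

5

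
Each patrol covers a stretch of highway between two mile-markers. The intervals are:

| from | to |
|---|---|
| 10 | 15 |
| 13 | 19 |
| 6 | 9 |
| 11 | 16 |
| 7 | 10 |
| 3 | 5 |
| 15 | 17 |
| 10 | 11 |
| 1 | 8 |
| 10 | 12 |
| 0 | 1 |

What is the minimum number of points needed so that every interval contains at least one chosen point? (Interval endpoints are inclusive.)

By right end: [0,1]  [3,5]  [1,8]  [6,9]  [7,10]  [10,11]  [10,12]  [10,15]  [11,16]  [15,17]  [13,19]
[0,1] uncovered → point at 1; [3,5] uncovered → point at 5; [6,9] uncovered → point at 9; [10,11] uncovered → point at 11; [15,17] uncovered → point at 17.
Points: 1, 5, 9, 11, 17 (5 total).

5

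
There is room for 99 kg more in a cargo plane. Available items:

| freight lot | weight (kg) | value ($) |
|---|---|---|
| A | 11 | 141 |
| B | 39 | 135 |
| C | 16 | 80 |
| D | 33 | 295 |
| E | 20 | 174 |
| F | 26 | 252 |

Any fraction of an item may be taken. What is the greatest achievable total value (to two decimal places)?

907.00

Sort by value per unit weight and fill in that order.
Ratios (sorted): A 12.82, F 9.69, D 8.94, E 8.70, C 5.00, B 3.46
take A (11 @ 141); take F (26 @ 252); take D (33 @ 295); take E (20 @ 174); take 9/16 of C → 45.00. Capacity used 99/99.
Total value = 907.00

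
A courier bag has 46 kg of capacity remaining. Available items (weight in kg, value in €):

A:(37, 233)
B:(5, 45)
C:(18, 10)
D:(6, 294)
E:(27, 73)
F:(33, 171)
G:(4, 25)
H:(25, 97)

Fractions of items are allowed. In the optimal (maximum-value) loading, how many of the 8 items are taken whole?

2

Order: D (294/6=49.00) > B (45/5=9.00) > A (233/37=6.30) > G (25/4=6.25) > F (171/33=5.18) > H (97/25=3.88) > E (73/27=2.70) > C (10/18=0.56)
Fill: take D (6 @ 294) → take B (5 @ 45) → take 35/37 of A → 220.41; 46/46 used.
2 item(s) taken whole; one partial (take 35/37 of A).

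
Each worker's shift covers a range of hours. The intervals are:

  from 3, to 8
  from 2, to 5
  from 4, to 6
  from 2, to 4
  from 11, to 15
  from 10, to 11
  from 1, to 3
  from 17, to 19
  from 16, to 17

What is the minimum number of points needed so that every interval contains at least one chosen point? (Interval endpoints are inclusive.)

Sorted: [1,3] [2,4] [2,5] [4,6] [3,8] [10,11] [11,15] [16,17] [17,19]
{[1,3],[2,4],[2,5]} hit by 3; {[4,6],[3,8]} hit by 6; {[10,11],[11,15]} hit by 11; {[16,17],[17,19]} hit by 17.
Points: 3, 6, 11, 17 (4 total).

4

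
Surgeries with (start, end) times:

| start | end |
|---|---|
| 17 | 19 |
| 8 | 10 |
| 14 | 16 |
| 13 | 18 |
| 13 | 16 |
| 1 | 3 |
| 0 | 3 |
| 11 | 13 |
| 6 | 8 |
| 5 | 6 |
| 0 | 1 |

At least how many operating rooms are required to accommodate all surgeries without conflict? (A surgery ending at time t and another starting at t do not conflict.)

Events (time:±→running): 0:+→1 0:+→2 1:-→1 1:+→2 3:-→1 3:-→0 5:+→1 6:-→0 6:+→1 8:-→0 8:+→1 10:-→0 11:+→1 13:-→0 13:+→1 13:+→2 14:+→3 … peak 3.

3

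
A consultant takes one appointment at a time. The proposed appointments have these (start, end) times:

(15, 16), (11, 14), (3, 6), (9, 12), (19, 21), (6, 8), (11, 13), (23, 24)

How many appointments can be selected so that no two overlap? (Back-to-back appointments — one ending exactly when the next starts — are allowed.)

Greedy by earliest finish: after sorting by end time, pick each interval compatible with the last pick.
Sorted by end: (3,6)  (6,8)  (9,12)  (11,13)  (11,14)  (15,16)  (19,21)  (23,24)
take (3,6); take (6,8); take (9,12); skip (11,14); take (15,16); take (19,21); take (23,24).
Selected 6 appointments.

6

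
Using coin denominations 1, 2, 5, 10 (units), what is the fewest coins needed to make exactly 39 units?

Greedy: take as many of the largest coin as possible, then repeat with the remainder.
39 − 3×10→9 − 1×5→4 − 2×2→0
Total coins = 3 + 1 + 2 = 6

6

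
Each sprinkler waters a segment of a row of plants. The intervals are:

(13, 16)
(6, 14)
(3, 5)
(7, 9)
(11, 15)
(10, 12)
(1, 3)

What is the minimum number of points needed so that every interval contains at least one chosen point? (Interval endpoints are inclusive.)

4

Sorted: [1,3] [3,5] [7,9] [10,12] [6,14] [11,15] [13,16]
{[1,3],[3,5]} hit by 3; {[7,9]} hit by 9; {[10,12],[6,14],[11,15]} hit by 12; {[13,16]} hit by 16.
Points: 3, 9, 12, 16 (4 total).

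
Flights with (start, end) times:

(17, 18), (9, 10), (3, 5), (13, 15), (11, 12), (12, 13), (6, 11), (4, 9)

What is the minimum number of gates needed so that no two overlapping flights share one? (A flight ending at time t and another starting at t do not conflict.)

2

Count concurrent intervals with a sweep; the peak is the room count.
Events (time:±→running): 3:+→1 4:+→2 … peak 2.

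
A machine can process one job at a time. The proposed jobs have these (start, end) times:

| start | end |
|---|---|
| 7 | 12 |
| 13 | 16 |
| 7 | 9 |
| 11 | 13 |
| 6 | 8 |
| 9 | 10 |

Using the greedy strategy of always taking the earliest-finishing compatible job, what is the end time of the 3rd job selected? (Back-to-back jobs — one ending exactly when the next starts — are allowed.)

13

By end time: (6,8), (7,9), (9,10), (7,12), (11,13), (13,16).
Pick (6,8); next start ≥ 8 → (9,10); next start ≥ 10 → (11,13); next start ≥ 13 → (13,16).
Selected: (6,8) (9,10) (11,13) (13,16)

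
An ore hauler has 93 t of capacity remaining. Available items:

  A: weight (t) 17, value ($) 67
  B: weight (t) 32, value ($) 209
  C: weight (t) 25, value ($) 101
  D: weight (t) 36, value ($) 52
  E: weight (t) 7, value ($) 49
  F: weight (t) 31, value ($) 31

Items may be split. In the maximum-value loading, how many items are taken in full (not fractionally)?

Ratios (sorted): E 7.00, B 6.53, C 4.04, A 3.94, D 1.44, F 1.00
take E (7 @ 49); take B (32 @ 209); take C (25 @ 101); take A (17 @ 67); take 12/36 of D → 17.33. Capacity used 93/93.
4 item(s) taken whole; one partial (take 12/36 of D).

4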